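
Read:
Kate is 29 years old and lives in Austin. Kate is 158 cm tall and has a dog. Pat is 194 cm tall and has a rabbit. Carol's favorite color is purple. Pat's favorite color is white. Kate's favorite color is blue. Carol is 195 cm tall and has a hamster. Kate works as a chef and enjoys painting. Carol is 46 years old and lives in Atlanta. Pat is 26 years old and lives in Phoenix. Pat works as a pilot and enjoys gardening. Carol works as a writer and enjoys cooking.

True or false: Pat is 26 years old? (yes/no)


Pat is actually 26. yes

yes


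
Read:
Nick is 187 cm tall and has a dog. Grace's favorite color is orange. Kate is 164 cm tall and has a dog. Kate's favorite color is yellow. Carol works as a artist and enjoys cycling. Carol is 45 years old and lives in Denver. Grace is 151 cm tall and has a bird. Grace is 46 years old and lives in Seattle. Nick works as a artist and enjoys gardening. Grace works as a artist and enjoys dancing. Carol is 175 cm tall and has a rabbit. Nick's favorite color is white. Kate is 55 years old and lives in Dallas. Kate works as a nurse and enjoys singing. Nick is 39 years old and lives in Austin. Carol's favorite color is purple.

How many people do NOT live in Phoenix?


Not in Phoenix: 4

4


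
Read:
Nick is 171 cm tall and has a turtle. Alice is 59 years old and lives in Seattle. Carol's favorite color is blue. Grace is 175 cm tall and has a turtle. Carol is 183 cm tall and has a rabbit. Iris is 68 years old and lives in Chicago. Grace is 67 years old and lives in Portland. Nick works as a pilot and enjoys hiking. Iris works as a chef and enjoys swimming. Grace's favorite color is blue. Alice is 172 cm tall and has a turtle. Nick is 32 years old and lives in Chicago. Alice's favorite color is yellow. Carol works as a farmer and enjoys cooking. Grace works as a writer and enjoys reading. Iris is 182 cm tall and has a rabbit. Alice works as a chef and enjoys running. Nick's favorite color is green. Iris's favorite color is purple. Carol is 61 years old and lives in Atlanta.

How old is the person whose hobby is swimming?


Person with hobby=swimming is Iris, age 68

68


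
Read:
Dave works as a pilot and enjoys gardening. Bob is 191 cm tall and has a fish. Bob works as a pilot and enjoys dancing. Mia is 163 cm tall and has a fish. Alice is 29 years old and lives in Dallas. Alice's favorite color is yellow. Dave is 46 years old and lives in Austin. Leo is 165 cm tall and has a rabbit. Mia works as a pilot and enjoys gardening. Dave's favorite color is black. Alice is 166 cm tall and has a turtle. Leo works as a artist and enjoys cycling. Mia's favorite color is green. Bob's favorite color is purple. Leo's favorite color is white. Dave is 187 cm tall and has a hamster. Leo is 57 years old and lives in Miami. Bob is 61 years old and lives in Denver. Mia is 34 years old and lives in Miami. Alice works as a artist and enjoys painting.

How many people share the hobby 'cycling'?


Count: 1

1


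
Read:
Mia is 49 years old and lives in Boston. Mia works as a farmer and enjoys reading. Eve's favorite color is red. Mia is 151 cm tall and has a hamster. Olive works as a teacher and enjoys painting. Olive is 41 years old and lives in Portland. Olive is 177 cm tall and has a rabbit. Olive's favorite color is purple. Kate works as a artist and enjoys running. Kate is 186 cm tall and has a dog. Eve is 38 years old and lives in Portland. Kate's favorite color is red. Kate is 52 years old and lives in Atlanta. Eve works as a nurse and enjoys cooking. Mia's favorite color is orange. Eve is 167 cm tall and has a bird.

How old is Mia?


Mia is 49 years old

49


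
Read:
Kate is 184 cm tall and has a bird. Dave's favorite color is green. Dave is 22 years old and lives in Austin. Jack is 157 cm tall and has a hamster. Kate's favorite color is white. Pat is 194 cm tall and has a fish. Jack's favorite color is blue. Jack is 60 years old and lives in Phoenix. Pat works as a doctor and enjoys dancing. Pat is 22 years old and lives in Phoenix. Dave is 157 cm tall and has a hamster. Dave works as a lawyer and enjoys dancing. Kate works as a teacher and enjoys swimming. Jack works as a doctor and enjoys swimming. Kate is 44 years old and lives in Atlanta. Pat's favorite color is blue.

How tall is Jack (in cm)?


Jack is 157 cm tall

157


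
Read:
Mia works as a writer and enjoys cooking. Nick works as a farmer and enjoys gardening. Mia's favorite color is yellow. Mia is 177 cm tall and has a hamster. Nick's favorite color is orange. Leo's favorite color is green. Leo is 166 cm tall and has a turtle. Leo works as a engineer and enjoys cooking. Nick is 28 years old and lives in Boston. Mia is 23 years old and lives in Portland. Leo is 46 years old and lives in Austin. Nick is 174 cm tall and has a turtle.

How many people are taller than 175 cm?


Taller than 175: 1

1


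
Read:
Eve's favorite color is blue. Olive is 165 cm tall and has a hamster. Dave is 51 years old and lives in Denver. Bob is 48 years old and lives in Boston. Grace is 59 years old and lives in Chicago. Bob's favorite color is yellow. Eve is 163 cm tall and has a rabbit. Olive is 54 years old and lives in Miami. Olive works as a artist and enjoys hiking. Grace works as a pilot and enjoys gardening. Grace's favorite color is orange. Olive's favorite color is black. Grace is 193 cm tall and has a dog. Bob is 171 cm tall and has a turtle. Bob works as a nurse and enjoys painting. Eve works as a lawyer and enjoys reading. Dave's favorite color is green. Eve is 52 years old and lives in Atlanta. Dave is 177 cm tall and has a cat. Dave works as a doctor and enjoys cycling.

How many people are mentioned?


People: Grace, Dave, Eve, Bob, Olive. Count = 5

5


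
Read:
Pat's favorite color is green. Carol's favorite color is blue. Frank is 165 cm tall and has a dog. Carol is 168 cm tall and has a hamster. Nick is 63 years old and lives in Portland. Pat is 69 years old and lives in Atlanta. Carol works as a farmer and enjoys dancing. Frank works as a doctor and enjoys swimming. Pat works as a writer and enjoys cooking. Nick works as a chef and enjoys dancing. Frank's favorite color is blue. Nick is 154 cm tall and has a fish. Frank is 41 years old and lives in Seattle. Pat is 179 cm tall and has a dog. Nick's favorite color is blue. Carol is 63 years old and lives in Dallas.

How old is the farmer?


The farmer is Carol, age 63

63


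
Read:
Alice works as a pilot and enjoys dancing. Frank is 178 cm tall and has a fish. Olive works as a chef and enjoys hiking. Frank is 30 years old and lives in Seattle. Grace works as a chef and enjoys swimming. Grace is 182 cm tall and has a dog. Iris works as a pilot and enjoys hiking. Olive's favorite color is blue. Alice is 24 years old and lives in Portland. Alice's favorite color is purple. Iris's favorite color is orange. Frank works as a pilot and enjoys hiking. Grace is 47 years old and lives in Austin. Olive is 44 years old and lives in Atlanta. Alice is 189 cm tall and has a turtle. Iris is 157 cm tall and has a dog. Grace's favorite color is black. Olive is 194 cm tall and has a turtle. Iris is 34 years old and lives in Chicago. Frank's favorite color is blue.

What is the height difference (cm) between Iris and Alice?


|157 - 189| = 32

32


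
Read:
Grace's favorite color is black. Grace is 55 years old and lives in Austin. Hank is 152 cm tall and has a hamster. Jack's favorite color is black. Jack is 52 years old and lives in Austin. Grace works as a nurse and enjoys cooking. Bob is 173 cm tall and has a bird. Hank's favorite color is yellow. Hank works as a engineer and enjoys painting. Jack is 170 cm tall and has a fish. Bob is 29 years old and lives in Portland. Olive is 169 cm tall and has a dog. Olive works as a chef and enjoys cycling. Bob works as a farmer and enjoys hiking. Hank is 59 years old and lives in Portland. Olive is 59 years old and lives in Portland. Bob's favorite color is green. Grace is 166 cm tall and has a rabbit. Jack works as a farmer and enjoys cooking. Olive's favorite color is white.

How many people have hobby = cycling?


Count: 1

1


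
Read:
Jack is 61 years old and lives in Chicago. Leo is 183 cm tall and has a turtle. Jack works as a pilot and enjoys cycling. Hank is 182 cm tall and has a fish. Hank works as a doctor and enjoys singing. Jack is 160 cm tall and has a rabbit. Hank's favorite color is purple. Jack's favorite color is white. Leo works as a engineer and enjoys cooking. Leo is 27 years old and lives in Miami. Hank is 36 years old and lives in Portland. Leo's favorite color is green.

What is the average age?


Sum=124, n=3, avg=41.33

41.33


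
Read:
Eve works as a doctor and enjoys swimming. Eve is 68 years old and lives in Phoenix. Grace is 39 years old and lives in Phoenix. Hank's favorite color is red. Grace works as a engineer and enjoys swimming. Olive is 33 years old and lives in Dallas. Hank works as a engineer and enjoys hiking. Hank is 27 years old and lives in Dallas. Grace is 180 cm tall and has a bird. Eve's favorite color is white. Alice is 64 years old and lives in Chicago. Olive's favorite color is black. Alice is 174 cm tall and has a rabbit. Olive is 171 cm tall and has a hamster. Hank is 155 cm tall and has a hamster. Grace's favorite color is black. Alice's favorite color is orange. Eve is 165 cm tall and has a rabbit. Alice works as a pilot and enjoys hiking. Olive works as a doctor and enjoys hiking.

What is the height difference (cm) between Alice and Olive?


|174 - 171| = 3

3


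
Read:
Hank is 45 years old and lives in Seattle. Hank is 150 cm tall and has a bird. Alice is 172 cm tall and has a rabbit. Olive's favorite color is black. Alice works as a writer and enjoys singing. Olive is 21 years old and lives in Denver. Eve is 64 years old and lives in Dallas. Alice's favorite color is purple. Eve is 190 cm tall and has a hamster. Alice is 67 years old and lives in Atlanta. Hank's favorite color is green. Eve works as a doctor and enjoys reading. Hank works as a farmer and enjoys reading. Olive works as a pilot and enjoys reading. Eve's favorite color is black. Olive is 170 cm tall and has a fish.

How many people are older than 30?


Filter: 3

3


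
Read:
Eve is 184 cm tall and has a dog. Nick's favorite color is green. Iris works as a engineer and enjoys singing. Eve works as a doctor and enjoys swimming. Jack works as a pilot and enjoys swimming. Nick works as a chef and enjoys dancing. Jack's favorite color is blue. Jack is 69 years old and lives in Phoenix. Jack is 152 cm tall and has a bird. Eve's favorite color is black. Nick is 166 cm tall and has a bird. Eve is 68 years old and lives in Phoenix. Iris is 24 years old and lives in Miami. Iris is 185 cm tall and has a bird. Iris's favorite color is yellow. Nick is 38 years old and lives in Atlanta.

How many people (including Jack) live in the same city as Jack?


Jack lives in Phoenix. Count = 2

2


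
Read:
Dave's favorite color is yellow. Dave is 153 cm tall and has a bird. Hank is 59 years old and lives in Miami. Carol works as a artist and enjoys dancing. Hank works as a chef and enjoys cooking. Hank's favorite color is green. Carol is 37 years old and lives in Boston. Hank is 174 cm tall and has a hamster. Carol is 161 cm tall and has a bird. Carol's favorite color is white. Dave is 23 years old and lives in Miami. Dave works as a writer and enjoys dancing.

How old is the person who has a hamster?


Person with hamster is Hank, age 59

59


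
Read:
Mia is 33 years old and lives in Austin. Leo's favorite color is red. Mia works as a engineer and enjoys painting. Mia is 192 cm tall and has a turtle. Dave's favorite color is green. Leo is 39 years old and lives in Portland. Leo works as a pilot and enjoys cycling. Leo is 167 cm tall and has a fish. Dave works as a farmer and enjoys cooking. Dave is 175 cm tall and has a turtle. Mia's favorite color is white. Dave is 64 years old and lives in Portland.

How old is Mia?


Mia is 33 years old

33


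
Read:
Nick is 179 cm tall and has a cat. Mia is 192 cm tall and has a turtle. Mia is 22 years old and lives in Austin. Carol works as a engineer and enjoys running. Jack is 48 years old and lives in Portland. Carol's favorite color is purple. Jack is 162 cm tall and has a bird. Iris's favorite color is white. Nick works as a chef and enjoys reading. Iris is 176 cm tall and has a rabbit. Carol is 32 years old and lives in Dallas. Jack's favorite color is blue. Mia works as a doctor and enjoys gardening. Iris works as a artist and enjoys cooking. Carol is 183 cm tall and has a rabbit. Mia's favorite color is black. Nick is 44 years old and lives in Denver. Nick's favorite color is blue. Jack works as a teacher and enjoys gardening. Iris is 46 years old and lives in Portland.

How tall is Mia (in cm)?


Mia is 192 cm tall

192


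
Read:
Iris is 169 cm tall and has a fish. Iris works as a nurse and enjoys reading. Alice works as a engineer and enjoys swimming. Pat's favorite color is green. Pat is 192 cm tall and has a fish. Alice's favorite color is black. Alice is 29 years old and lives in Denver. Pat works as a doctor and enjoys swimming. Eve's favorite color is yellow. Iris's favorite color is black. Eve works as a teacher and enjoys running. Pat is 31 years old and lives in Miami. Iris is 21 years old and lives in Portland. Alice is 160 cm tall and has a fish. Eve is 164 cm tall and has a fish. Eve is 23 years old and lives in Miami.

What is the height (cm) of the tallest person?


Tallest: Pat at 192 cm

192


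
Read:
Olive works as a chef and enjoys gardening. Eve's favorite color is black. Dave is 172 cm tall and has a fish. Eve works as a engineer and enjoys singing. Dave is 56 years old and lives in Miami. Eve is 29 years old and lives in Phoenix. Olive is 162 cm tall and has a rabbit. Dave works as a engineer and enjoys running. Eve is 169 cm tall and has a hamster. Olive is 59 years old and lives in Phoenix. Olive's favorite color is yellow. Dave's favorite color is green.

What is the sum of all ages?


59+29+56 = 144

144


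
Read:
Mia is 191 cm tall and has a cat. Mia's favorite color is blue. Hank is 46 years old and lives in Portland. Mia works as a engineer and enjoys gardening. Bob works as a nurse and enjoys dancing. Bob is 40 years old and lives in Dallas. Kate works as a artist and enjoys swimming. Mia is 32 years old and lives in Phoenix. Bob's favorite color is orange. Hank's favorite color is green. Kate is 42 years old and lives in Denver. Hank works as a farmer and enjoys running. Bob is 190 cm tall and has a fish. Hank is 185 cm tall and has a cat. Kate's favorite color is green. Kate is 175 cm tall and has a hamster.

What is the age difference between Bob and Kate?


|40 - 42| = 2

2


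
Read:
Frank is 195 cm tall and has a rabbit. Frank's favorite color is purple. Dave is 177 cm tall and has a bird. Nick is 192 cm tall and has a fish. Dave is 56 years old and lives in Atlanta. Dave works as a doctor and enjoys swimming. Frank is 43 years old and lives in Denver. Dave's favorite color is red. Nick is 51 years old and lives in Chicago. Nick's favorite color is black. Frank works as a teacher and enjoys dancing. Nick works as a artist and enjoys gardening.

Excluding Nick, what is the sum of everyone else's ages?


Sum (excluding Nick): 99

99


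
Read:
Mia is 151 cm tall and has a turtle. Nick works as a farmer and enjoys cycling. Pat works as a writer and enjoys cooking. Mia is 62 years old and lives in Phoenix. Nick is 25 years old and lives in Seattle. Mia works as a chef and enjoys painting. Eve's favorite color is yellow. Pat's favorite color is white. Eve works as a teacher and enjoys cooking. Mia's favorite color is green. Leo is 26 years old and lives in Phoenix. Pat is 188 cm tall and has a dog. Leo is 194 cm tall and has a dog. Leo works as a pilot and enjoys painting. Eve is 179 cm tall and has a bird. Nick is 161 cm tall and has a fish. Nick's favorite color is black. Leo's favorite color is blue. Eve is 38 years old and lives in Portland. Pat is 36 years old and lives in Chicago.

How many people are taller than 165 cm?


Taller than 165: 3

3


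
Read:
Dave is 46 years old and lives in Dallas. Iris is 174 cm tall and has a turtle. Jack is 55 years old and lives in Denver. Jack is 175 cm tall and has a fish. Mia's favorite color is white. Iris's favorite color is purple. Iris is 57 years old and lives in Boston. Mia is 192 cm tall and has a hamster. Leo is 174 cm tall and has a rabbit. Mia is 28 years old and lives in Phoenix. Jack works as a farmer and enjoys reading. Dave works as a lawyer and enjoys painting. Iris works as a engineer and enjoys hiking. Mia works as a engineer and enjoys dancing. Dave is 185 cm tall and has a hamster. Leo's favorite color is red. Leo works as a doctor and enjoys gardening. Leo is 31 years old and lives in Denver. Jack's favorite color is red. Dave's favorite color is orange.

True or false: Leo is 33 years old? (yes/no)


Leo is actually 31. no

no


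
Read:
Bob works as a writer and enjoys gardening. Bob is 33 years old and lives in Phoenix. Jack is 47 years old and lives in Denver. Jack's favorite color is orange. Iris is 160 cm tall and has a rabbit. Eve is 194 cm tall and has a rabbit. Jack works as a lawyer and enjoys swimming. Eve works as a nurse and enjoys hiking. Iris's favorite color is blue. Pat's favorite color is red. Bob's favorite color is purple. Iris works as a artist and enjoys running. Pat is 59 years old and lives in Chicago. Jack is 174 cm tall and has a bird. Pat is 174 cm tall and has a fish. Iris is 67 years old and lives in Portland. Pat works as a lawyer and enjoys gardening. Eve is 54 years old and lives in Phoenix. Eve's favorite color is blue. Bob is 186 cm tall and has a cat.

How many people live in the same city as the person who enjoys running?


Person with hobby running is Iris, city Portland. Count = 1

1


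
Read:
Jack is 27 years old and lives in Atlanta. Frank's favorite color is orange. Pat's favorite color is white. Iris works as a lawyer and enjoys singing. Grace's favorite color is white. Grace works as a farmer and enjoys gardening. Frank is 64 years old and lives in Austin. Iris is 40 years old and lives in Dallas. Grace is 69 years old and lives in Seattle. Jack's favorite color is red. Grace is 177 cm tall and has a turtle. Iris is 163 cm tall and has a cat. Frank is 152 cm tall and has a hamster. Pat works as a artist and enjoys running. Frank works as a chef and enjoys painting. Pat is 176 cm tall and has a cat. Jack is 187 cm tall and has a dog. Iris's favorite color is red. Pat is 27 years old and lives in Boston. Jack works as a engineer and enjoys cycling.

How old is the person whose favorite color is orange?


Person with favorite color=orange is Frank, age 64

64


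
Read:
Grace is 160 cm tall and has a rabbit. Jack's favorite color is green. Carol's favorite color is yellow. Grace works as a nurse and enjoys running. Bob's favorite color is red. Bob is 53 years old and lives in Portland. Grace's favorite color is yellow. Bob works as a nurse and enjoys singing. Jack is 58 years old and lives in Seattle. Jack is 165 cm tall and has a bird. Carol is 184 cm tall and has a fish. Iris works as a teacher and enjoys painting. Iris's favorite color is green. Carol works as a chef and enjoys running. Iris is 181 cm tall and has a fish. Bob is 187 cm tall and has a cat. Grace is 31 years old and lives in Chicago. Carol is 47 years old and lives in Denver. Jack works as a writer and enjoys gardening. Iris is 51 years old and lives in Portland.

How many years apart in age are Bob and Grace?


53 vs 31, diff = 22

22


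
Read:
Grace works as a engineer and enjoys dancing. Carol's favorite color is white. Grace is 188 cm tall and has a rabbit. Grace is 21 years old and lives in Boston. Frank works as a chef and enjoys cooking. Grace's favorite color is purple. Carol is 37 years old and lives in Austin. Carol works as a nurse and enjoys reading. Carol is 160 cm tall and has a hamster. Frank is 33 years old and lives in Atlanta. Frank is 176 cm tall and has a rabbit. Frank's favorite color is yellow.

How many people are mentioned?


People: Grace, Carol, Frank. Count = 3

3


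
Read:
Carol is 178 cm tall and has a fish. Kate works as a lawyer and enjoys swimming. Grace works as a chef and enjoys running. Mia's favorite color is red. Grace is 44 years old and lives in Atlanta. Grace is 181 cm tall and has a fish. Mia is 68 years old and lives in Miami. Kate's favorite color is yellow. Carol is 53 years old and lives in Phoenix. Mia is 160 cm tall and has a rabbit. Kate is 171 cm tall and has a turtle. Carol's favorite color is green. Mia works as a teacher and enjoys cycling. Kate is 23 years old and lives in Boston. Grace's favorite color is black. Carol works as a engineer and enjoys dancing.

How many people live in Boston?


Count in Boston: 1

1


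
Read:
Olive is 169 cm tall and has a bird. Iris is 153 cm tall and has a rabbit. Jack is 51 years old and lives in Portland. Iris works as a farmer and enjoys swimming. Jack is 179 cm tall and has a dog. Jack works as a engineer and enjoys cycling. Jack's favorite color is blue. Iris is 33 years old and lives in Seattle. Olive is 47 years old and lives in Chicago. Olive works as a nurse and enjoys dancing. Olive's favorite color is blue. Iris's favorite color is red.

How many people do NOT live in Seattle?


Not in Seattle: 2

2


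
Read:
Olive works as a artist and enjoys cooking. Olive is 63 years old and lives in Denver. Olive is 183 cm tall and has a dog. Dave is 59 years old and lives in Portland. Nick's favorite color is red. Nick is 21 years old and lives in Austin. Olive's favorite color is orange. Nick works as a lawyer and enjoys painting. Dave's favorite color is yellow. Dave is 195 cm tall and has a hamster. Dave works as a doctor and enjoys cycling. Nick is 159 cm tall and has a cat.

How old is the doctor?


The doctor is Dave, age 59

59


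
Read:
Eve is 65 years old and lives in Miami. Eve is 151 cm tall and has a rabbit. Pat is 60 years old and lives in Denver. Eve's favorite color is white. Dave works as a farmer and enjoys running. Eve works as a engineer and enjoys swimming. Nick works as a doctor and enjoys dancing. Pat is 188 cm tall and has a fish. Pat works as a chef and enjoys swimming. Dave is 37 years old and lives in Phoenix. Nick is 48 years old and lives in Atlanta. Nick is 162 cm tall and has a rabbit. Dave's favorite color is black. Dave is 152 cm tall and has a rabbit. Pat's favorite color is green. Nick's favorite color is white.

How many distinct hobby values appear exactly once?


Unique hobby values: 2

2


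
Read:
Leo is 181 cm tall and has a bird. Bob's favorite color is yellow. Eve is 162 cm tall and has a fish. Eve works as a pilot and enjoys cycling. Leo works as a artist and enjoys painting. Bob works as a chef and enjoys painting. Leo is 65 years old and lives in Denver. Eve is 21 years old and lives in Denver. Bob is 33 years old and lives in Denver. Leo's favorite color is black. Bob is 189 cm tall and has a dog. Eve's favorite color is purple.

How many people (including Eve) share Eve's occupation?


Eve is a pilot. Count = 1

1


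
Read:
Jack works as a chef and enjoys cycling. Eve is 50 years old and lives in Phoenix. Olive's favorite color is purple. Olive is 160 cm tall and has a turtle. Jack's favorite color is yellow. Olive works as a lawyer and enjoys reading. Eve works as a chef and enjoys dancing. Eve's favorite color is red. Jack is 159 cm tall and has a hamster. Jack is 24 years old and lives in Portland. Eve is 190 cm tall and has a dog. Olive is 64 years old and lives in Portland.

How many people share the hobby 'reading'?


Count: 1

1


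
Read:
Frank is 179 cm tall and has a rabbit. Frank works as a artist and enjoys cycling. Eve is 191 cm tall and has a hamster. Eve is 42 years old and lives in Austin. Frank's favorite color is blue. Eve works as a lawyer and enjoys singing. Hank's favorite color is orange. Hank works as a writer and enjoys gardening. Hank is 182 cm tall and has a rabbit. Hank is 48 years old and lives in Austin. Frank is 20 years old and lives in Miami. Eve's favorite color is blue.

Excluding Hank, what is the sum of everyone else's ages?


Sum (excluding Hank): 62

62


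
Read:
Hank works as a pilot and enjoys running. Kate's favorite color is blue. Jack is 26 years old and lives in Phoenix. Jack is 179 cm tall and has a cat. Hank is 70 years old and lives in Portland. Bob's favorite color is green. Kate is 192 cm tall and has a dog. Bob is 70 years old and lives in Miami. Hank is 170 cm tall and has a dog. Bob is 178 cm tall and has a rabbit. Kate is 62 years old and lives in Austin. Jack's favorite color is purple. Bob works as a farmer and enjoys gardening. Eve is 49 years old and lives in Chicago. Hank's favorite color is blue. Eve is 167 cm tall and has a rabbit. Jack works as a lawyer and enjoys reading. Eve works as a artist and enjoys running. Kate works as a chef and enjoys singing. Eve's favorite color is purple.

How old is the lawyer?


The lawyer is Jack, age 26

26


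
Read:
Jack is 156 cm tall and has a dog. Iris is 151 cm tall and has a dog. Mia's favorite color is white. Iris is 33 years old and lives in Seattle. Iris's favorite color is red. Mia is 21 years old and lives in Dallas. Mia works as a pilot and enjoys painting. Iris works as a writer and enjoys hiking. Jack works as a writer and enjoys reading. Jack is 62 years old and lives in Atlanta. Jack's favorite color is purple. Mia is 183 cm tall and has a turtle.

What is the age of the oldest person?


Oldest: Jack at 62

62


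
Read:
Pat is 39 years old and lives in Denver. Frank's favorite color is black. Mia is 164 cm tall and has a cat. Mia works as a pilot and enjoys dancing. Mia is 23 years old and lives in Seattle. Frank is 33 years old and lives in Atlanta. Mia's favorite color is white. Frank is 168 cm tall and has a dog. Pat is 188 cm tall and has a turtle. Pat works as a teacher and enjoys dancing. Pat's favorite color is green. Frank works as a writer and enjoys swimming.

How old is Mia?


Mia is 23 years old

23


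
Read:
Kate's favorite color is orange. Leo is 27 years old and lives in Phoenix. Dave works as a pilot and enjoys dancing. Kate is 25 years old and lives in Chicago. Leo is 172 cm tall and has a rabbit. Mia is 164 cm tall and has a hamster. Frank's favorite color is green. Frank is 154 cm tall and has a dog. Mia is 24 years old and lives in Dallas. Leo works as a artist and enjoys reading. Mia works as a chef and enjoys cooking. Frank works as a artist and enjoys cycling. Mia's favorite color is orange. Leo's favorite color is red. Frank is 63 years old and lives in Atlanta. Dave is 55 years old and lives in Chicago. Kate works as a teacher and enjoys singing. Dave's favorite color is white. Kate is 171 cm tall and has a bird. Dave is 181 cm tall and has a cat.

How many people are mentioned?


People: Leo, Kate, Mia, Frank, Dave. Count = 5

5


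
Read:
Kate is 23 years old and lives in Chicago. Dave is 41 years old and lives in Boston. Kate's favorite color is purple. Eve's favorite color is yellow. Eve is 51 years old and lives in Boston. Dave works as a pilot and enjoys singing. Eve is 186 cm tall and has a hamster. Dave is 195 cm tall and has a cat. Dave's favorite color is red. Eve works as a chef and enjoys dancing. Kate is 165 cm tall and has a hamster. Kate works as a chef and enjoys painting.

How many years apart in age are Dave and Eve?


41 vs 51, diff = 10

10


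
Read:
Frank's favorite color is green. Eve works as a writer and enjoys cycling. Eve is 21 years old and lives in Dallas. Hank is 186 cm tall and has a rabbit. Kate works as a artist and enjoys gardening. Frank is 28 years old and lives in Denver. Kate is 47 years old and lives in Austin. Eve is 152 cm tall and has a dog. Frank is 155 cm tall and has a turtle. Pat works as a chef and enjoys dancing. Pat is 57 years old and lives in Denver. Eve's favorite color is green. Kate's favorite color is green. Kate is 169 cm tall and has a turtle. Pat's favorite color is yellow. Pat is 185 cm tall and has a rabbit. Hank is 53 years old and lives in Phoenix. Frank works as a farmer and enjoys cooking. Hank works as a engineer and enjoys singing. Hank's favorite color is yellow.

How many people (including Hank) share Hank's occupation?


Hank is a engineer. Count = 1

1


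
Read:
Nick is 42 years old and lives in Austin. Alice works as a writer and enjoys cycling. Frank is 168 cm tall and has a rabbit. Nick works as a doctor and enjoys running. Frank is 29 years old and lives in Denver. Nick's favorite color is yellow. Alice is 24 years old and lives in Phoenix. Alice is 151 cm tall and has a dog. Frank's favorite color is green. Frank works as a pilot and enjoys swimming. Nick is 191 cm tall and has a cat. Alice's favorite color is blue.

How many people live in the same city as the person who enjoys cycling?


Person with hobby cycling is Alice, city Phoenix. Count = 1

1


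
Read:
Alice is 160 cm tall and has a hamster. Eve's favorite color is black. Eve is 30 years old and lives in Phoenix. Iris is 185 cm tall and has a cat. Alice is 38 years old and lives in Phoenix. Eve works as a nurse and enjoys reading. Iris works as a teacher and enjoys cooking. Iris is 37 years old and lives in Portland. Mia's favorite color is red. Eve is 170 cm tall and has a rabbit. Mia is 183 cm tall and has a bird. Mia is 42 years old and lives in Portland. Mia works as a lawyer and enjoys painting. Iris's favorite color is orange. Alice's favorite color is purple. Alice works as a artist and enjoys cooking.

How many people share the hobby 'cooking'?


Count: 2

2


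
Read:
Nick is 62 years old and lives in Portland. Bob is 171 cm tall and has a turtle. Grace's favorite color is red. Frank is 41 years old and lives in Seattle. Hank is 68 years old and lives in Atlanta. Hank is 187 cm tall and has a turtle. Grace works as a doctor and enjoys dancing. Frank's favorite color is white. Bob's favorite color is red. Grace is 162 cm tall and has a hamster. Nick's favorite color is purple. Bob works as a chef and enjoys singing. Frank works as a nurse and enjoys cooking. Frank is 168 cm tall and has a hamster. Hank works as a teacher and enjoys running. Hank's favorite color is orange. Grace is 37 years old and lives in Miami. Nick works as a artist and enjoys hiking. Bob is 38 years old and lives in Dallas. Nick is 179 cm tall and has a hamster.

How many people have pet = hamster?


Count: 3

3


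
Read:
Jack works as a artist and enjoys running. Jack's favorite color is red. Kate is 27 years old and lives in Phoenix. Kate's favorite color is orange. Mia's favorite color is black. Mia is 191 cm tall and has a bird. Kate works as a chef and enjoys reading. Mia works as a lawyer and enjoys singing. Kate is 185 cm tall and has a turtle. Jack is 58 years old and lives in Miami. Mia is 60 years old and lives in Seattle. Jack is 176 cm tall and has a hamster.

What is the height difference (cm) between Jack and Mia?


|176 - 191| = 15

15


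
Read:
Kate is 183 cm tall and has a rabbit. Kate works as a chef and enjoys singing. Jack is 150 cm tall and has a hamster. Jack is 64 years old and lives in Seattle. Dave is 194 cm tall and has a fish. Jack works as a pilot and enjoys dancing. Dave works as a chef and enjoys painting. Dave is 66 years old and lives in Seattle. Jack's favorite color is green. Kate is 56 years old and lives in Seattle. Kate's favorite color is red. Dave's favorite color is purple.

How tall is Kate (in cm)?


Kate is 183 cm tall

183


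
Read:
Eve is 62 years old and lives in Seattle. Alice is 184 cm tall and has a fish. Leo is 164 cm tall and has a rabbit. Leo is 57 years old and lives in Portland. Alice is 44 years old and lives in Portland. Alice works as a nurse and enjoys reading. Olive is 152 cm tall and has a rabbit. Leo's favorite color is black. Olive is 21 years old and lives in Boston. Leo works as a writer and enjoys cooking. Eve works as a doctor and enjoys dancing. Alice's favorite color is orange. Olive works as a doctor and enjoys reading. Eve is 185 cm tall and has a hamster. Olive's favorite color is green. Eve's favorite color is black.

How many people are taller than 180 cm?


Taller than 180: 2

2


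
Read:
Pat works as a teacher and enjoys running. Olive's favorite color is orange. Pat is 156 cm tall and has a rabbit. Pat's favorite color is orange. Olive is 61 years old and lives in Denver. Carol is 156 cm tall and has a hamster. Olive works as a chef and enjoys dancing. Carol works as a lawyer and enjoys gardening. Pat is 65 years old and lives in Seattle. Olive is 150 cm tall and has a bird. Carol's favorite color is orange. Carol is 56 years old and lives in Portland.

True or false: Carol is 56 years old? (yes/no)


Carol is actually 56. yes

yes


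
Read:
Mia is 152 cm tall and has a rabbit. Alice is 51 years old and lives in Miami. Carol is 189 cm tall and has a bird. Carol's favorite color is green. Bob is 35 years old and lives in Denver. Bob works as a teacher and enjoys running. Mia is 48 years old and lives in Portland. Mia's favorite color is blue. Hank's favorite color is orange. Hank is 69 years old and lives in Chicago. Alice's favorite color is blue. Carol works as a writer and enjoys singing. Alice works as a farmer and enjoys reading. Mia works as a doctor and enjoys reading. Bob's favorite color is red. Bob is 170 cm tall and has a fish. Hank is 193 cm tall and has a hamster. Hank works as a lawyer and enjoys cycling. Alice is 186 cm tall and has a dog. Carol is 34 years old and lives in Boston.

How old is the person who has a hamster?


Person with hamster is Hank, age 69

69


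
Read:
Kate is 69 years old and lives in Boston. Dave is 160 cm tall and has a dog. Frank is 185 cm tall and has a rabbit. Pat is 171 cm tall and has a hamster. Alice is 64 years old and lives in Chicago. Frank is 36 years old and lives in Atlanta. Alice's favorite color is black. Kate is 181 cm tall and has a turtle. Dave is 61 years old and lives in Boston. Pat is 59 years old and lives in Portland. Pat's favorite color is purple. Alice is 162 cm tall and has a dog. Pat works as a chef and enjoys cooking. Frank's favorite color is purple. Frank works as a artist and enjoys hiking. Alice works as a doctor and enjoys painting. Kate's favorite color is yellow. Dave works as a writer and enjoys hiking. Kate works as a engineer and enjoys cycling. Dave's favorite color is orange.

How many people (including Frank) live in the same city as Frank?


Frank lives in Atlanta. Count = 1

1


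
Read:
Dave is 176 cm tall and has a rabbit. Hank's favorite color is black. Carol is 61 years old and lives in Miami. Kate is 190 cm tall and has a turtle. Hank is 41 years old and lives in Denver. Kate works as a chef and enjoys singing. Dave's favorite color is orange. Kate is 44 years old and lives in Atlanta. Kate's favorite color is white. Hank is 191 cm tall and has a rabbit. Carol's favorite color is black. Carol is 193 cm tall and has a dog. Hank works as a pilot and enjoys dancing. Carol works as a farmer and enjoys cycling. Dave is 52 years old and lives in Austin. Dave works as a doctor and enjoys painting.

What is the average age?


Sum=198, n=4, avg=49.5

49.5


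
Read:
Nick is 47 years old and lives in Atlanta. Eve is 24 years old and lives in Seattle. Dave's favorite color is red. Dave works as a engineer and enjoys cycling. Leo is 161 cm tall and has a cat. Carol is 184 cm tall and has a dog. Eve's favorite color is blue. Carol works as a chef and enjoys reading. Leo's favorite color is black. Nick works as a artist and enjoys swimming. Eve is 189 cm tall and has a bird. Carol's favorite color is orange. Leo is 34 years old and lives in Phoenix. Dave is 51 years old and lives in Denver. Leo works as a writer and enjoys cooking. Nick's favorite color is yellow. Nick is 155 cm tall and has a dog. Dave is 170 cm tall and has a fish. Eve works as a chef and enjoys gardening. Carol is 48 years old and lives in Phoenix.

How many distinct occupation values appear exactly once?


Unique occupation values: 3

3


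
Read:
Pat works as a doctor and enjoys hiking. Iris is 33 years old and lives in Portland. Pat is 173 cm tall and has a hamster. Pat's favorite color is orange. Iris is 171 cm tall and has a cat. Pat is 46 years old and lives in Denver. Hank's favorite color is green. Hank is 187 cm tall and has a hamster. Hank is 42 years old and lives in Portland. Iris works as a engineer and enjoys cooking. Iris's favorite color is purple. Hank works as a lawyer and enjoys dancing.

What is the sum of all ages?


46+42+33 = 121

121


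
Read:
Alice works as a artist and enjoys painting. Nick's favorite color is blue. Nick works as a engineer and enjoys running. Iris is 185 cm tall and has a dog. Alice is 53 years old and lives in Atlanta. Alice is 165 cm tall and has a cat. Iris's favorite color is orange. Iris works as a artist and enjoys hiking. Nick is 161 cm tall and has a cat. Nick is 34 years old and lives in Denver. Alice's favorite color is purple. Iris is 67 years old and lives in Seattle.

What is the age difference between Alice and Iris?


|53 - 67| = 14

14


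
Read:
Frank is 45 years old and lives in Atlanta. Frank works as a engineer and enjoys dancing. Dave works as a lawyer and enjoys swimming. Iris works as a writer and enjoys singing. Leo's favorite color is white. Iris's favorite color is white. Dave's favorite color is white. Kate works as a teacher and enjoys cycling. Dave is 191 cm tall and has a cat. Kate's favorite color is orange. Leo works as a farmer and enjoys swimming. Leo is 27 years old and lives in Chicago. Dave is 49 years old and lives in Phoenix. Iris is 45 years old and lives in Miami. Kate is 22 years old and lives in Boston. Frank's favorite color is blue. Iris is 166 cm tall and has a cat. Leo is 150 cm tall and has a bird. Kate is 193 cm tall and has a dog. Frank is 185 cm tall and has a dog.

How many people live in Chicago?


Count in Chicago: 1

1


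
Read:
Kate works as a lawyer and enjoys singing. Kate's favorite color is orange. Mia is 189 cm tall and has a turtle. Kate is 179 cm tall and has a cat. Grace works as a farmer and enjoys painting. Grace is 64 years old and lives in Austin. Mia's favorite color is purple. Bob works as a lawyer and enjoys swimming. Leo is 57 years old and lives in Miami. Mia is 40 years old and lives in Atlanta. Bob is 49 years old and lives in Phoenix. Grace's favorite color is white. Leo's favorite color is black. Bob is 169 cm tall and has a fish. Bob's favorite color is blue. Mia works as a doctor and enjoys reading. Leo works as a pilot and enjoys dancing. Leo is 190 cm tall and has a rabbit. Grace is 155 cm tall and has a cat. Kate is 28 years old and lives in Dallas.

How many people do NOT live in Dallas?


Not in Dallas: 4

4


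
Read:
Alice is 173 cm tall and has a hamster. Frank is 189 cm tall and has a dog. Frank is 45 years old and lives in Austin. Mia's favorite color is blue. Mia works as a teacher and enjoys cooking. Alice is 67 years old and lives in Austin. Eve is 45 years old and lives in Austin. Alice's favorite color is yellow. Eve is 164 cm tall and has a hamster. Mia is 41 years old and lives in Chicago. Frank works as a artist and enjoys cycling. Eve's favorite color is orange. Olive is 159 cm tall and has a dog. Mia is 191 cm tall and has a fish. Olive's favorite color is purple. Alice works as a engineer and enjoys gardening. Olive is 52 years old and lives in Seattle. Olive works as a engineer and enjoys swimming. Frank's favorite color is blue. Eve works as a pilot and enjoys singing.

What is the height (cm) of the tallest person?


Tallest: Mia at 191 cm

191


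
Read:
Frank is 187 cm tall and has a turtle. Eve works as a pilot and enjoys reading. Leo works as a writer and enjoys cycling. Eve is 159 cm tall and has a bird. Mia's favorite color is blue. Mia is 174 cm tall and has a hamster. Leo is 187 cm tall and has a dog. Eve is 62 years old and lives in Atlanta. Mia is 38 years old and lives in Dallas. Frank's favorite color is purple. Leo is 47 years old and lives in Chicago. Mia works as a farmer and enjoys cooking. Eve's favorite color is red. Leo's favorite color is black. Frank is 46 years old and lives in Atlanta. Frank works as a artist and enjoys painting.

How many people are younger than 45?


Filter: 1

1
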